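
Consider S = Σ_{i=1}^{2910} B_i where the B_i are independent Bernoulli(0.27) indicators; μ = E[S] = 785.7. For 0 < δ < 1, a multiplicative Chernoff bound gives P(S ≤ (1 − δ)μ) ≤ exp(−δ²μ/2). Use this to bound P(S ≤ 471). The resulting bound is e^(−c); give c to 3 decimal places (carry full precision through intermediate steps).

63.024

Write 471 = (1 − δ)μ, so δ = 1 − 471/785.7 = 0.4005346…
Then the exponent is δ²μ/2 = (μ − 471)²/(2μ) = 63.024112.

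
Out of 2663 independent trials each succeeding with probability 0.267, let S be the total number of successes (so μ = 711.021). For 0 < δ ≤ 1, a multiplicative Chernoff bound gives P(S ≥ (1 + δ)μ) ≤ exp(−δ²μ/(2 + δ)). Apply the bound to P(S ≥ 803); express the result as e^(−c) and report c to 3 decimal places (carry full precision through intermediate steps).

Write 803 = (1 + δ)μ, so δ = 803/711.021 − 1 = 0.1293619…
Then the exponent is δ²μ/(2 + δ) = (803 − μ)² / (μ·(2 + δ)) = 5.587859.

5.588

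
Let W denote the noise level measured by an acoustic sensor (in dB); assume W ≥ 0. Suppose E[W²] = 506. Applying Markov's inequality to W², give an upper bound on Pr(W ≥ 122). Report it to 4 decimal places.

0.0340

Since W ≥ 0, the event {W ≥ 122} is the same as {W² ≥ 14884}.
Markov's inequality applied to W² gives Pr(W² ≥ 14884) ≤ E[W²]/14884 = 506/14884 = 0.0340.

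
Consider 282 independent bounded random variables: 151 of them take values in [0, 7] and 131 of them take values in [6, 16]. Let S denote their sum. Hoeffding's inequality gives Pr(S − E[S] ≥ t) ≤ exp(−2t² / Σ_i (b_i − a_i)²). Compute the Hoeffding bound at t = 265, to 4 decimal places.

Σ(b_i − a_i)² = 151·7² + 131·10² = 20499.
Exponent = 2·265² / 20499 = 6.85155.
Bound = exp(−6.85155) = 0.00106.

0.0011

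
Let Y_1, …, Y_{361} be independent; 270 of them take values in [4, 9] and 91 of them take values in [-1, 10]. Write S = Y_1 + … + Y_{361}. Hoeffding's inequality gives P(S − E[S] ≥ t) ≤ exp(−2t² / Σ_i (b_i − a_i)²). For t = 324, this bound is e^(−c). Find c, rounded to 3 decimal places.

11.821

Σ(b_i − a_i)² = 270·5² + 91·11² = 17761.
c = 2t² / 17761 = 2·324² / 17761 = 11.8210.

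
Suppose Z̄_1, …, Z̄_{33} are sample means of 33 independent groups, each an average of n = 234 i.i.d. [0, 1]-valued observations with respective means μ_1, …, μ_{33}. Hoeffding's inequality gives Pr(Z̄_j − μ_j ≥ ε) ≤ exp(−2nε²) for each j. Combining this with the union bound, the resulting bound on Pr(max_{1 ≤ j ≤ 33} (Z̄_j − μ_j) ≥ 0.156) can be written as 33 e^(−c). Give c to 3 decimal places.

Union bound over the 33 events: Pr(max_{1 ≤ j ≤ 33} (Z̄_j − μ_j) ≥ 0.156) ≤ 33·exp(−2nε²) = 33 exp(−2·234·0.156²).
So c = 2·234·0.156² = 11.3892.

11.389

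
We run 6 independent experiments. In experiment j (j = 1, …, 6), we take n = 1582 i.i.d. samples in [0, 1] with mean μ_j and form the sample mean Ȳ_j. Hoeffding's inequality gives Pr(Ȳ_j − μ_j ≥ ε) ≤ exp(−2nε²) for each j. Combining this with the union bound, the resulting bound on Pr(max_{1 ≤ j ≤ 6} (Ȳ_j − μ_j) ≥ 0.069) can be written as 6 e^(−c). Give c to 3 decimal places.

15.064

Union bound over the 6 events: Pr(max_{1 ≤ j ≤ 6} (Ȳ_j − μ_j) ≥ 0.069) ≤ 6·exp(−2nε²) = 6 exp(−2·1582·0.069²).
So c = 2·1582·0.069² = 15.0638.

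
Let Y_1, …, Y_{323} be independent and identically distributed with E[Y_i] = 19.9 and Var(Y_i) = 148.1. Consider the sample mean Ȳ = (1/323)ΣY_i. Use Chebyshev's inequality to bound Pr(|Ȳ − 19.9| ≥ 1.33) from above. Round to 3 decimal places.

0.259

Var(Ȳ) = Var(Y_i)/n = 148.1/323 = 0.45851.
Chebyshev: Pr(|Ȳ − 19.9| ≥ 1.33) ≤ Var(Ȳ)/(1.33)² = 148.1/(323·1.33²) = 0.2592.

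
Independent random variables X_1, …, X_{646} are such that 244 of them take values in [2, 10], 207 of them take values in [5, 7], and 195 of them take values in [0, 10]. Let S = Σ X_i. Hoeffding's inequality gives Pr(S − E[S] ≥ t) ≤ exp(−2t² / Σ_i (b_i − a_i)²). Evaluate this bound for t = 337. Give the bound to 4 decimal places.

Σ(b_i − a_i)² = 244·8² + 207·2² + 195·10² = 35944.
Exponent = 2·337² / 35944 = 6.31922.
Bound = exp(−6.31922) = 0.00180.

0.0018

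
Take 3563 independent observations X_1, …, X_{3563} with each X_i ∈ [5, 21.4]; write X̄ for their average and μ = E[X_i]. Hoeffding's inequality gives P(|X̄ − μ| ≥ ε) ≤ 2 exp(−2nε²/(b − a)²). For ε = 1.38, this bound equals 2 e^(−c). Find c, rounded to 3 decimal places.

c = 2nε²/(b − a)² = 2·3563·1.38² / 16.4² = 50.4564.

50.456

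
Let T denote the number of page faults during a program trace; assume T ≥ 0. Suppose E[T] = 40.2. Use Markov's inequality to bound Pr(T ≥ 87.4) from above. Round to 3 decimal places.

Markov's inequality: for a non-negative random variable, Pr(T ≥ a) ≤ E[T]/a.
Here E[T] = 40.2 and a = 87.4, so the bound is 40.2/87.4 = 0.4600.

0.460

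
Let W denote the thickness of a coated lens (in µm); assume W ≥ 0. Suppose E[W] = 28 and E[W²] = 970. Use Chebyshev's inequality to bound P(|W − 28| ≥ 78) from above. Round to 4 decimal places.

Var(W) = E[W²] − (E[W])² = 970 − 784 = 186.
Chebyshev's inequality: P(|W − μ| ≥ t) ≤ Var(W)/t² = 186/6084 = 0.0306.

0.0306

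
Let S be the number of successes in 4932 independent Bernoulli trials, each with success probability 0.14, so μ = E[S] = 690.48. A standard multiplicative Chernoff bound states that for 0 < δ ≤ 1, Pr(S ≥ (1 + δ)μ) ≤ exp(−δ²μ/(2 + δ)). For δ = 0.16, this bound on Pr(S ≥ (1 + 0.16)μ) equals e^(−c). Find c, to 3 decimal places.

c = δ²μ/(2 + δ) = 0.16²·690.48/(2 + 0.16) = 8.1835.

8.183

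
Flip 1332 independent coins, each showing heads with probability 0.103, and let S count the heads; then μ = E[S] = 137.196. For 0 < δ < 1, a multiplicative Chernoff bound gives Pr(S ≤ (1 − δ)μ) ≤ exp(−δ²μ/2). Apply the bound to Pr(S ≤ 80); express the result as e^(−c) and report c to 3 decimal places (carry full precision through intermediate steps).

Write 80 = (1 − δ)μ, so δ = 1 − 80/137.196 = 0.4168926…
Then the exponent is δ²μ/2 = (μ − 80)²/(2μ) = 11.922295.

11.922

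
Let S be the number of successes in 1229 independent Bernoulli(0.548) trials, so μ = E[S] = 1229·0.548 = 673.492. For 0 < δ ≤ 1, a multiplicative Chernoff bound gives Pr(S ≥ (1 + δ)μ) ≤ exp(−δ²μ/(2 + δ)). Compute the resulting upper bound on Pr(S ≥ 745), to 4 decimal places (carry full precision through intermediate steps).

0.0272

Write 745 = (1 + δ)μ, so δ = 745/673.492 − 1 = 0.106175…
Then the exponent is δ²μ/(2 + δ) = (745 − μ)² / (μ·(2 + δ)) = 3.604810.
Bound = exp(−3.604810) = 0.02719.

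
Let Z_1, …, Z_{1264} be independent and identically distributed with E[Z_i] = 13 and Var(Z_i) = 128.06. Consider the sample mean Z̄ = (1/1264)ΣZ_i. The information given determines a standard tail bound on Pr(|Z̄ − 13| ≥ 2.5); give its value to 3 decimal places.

With mean and variance of each term known, Chebyshev's inequality bounds the deviation of the sum (or sample mean).
Var(Z̄) = Var(Z_i)/n = 128.06/1264 = 0.10131.
Chebyshev: Pr(|Z̄ − 13| ≥ 2.5) ≤ Var(Z̄)/(2.5)² = 128.06/(1264·2.5²) = 0.0162.

0.016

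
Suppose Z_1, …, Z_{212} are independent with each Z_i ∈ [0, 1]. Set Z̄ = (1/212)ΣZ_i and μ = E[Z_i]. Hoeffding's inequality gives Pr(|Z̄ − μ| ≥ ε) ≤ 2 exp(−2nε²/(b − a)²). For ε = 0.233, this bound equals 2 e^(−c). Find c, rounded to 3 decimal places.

23.019

c = 2nε²/(b − a)² = 2·212·0.233² / 1² = 23.0185.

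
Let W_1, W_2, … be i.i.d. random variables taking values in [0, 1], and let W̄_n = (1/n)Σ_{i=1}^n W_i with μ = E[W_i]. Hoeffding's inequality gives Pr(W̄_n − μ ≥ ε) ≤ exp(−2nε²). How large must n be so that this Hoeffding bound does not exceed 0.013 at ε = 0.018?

6702

Require exp(−2nε²) ≤ 0.013, i.e. 2nε² ≥ ln(1/0.013) = 4.342806.
So n ≥ 4.342806 / (2·0.018²) = 6701.861.
The smallest integer n is 6702.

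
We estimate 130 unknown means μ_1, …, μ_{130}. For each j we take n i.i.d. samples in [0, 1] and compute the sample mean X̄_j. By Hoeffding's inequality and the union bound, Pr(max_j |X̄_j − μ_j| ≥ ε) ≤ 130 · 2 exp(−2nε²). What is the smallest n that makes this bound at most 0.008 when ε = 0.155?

217

Need 2·130·exp(−2nε²) ≤ 0.008, i.e. exp(−2nε²) ≤ 0.008/260.
So 2nε² ≥ ln(260/0.008) = 10.388995.
Hence n ≥ 10.388995/(2·0.155²) = 216.212.
The smallest integer n is 217.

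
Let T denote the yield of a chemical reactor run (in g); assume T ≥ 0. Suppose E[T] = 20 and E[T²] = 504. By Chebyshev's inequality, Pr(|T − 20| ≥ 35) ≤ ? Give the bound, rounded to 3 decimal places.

Var(T) = E[T²] − (E[T])² = 504 − 400 = 104.
Chebyshev's inequality: Pr(|T − μ| ≥ t) ≤ Var(T)/t² = 104/1225 = 0.0849.

0.085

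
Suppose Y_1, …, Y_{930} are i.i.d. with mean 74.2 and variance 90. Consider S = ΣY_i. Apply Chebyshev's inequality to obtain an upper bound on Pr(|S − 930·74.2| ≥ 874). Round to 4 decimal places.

Var(S) = n·Var(Y_i) = 930·90 = 83700.
Chebyshev: Pr(|S − 930·74.2| ≥ 874) ≤ Var(S)/874² = 83700/763876 = 0.1096.

0.1096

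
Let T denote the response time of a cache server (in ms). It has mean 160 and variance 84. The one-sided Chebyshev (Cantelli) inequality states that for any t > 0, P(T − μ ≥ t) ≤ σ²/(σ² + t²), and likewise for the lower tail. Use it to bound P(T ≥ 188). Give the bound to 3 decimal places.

Here σ² = 84 and t = 28, so σ² + t² = 868.
Cantelli's bound: 84/868 = 0.0968.

0.097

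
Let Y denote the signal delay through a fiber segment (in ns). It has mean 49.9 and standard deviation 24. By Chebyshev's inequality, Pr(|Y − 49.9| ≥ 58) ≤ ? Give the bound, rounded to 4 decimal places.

0.1712

Chebyshev: Pr(|Y − μ| ≥ t) ≤ Var(Y)/t².
Var(Y) = σ² = 24² = 576.
Bound = 576 / 3364 = 0.1712.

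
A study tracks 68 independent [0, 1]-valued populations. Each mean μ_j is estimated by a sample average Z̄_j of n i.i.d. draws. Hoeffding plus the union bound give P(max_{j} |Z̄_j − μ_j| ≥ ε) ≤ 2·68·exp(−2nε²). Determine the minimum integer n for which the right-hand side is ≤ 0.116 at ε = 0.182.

107

Need 2·68·exp(−2nε²) ≤ 0.116, i.e. exp(−2nε²) ≤ 0.116/136.
So 2nε² ≥ ln(136/0.116) = 7.066820.
Hence n ≥ 7.066820/(2·0.182²) = 106.672.
The smallest integer n is 107.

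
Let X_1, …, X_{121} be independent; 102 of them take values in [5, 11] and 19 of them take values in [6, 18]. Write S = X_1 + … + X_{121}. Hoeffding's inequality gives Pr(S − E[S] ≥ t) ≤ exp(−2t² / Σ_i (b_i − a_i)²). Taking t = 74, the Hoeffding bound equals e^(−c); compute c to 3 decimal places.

Σ(b_i − a_i)² = 102·6² + 19·12² = 6408.
c = 2t² / 6408 = 2·74² / 6408 = 1.7091.

1.709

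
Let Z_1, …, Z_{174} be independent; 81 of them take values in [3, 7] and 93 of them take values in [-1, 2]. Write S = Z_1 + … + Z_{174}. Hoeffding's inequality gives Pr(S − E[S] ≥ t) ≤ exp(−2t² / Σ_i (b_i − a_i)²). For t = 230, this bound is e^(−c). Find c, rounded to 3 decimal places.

49.602

Σ(b_i − a_i)² = 81·4² + 93·3² = 2133.
c = 2t² / 2133 = 2·230² / 2133 = 49.6015.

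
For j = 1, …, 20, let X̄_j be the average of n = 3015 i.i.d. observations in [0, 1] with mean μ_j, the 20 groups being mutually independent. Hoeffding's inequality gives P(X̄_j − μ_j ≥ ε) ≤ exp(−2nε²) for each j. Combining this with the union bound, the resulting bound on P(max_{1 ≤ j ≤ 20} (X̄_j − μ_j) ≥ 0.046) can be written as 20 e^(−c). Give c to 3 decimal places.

12.759

Union bound over the 20 events: P(max_{1 ≤ j ≤ 20} (X̄_j − μ_j) ≥ 0.046) ≤ 20·exp(−2nε²) = 20 exp(−2·3015·0.046²).
So c = 2·3015·0.046² = 12.7595.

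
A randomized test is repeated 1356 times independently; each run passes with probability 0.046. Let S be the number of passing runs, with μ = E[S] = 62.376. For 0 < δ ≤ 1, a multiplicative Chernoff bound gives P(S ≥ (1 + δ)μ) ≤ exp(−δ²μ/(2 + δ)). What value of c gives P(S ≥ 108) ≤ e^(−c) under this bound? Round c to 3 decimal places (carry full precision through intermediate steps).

Write 108 = (1 + δ)μ, so δ = 108/62.376 − 1 = 0.7314352…
Then the exponent is δ²μ/(2 + δ) = (108 − μ)² / (μ·(2 + δ)) = 12.217386.

12.217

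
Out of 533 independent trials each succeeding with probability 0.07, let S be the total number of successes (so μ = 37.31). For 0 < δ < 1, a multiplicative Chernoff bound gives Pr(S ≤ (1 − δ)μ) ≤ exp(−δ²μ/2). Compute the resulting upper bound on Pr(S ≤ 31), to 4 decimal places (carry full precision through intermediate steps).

0.5865

Write 31 = (1 − δ)μ, so δ = 1 − 31/37.31 = 0.1691236…
Then the exponent is δ²μ/2 = (μ − 31)²/(2μ) = 0.533585.
Bound = exp(−0.533585) = 0.58650.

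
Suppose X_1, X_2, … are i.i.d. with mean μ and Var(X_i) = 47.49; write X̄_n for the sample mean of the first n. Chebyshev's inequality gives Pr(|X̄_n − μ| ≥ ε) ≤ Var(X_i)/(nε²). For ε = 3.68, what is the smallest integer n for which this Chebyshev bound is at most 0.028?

Require 47.49/(n·3.68²) ≤ 0.028, i.e. n ≥ 47.49/(0.028·3.68²) = 125.242.
The smallest integer n is 126.

126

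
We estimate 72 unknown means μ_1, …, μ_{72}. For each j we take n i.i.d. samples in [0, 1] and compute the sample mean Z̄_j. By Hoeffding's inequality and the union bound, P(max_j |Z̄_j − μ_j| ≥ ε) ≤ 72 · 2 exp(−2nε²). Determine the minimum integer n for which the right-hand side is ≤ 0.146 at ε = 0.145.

Need 2·72·exp(−2nε²) ≤ 0.146, i.e. exp(−2nε²) ≤ 0.146/144.
So 2nε² ≥ ln(144/0.146) = 6.893962.
Hence n ≥ 6.893962/(2·0.145²) = 163.947.
The smallest integer n is 164.

164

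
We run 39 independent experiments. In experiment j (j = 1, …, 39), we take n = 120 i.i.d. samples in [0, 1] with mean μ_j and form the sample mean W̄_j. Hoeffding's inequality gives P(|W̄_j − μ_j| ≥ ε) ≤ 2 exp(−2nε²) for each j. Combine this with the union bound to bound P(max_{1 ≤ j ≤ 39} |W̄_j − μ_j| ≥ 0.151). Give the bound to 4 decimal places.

0.3277

Per-experiment Hoeffding bound: 2·exp(−2·120·0.151²) = 2·exp(−5.47224) = 0.0084036.
Union bound over 39 events: 39·0.0084036 = 0.32774.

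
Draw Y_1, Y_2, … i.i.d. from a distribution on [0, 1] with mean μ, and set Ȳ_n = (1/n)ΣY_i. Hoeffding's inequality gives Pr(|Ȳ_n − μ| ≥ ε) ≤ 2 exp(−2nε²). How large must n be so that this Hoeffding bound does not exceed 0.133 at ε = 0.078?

223

Require 2·exp(−2nε²) ≤ 0.133, i.e. 2nε² ≥ ln(2/0.133) = 2.710553.
So n ≥ 2.710553 / (2·0.078²) = 222.761.
The smallest integer n is 223.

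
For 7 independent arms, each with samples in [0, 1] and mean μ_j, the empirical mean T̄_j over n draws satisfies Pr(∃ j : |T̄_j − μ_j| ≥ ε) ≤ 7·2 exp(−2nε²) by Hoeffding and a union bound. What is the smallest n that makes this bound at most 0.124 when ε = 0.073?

444

Need 2·7·exp(−2nε²) ≤ 0.124, i.e. exp(−2nε²) ≤ 0.124/14.
So 2nε² ≥ ln(14/0.124) = 4.726531.
Hence n ≥ 4.726531/(2·0.073²) = 443.473.
The smallest integer n is 444.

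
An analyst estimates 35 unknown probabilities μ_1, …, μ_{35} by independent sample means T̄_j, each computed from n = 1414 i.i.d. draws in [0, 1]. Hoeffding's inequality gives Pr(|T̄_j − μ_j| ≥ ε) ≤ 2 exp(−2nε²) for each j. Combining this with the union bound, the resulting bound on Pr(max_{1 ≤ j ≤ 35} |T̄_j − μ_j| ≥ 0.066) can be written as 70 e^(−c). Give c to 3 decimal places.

12.319

Union bound over the 35 events: Pr(max_{1 ≤ j ≤ 35} |T̄_j − μ_j| ≥ 0.066) ≤ 35·2·exp(−2nε²) = 70 exp(−2·1414·0.066²).
So c = 2·1414·0.066² = 12.3188.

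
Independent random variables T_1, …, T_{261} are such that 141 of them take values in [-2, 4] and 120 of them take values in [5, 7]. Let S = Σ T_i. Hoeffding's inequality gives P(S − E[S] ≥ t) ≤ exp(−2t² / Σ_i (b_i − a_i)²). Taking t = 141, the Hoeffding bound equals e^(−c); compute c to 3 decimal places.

7.157

Σ(b_i − a_i)² = 141·6² + 120·2² = 5556.
c = 2t² / 5556 = 2·141² / 5556 = 7.1566.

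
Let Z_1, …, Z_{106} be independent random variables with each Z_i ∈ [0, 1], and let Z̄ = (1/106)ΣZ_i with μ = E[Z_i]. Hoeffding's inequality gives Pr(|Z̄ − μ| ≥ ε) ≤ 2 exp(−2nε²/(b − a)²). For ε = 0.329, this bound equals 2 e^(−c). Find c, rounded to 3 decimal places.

c = 2nε²/(b − a)² = 2·106·0.329² / 1² = 22.9471.

22.947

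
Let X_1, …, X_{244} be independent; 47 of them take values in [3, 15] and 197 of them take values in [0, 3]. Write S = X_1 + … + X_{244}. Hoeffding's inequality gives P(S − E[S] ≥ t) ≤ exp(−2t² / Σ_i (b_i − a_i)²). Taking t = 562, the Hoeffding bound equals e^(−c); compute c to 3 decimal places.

Σ(b_i − a_i)² = 47·12² + 197·3² = 8541.
c = 2t² / 8541 = 2·562² / 8541 = 73.9595.

73.959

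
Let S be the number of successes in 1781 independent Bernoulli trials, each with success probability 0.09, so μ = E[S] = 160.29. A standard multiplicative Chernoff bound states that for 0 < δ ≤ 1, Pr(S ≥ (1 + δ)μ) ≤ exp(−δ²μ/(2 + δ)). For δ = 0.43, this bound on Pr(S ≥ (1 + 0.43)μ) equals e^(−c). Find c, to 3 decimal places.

12.197

c = δ²μ/(2 + δ) = 0.43²·160.29/(2 + 0.43) = 12.1966.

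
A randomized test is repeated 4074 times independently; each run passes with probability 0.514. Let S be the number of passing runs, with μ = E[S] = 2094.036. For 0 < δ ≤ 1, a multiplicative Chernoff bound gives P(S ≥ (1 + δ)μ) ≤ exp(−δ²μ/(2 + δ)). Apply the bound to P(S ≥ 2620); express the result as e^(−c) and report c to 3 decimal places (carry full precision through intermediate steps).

58.684

Write 2620 = (1 + δ)μ, so δ = 2620/2094.036 − 1 = 0.2511724…
Then the exponent is δ²μ/(2 + δ) = (2620 − μ)² / (μ·(2 + δ)) = 58.683924.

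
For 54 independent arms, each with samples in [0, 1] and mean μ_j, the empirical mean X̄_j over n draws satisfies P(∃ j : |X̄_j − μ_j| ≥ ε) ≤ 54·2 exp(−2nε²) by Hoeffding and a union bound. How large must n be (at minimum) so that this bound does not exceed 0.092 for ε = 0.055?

1169

Need 2·54·exp(−2nε²) ≤ 0.092, i.e. exp(−2nε²) ≤ 0.092/108.
So 2nε² ≥ ln(108/0.092) = 7.068098.
Hence n ≥ 7.068098/(2·0.055²) = 1168.281.
The smallest integer n is 1169.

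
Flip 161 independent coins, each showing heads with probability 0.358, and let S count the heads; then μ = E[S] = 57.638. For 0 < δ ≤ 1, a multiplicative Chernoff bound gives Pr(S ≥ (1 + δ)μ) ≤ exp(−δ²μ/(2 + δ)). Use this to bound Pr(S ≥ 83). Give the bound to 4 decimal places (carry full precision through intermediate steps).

0.0103

Write 83 = (1 + δ)μ, so δ = 83/57.638 − 1 = 0.4400222…
Then the exponent is δ²μ/(2 + δ) = (83 − μ)² / (μ·(2 + δ)) = 4.573665.
Bound = exp(−4.573665) = 0.01032.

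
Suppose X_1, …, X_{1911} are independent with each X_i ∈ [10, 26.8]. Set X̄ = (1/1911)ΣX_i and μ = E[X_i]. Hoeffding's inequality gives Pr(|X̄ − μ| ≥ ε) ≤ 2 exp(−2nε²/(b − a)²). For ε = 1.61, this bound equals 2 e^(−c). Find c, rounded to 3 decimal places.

c = 2nε²/(b − a)² = 2·1911·1.61² / 16.8² = 35.1014.

35.101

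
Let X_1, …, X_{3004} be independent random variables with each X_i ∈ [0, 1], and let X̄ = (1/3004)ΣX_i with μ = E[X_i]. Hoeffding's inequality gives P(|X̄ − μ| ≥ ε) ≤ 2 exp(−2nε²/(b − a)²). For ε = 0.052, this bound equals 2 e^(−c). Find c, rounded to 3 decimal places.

16.246

c = 2nε²/(b − a)² = 2·3004·0.052² / 1² = 16.2456.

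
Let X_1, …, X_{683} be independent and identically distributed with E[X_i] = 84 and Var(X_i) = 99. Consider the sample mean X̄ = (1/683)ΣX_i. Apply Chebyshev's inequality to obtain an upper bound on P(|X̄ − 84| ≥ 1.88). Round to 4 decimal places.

0.0410

Var(X̄) = Var(X_i)/n = 99/683 = 0.14495.
Chebyshev: P(|X̄ − 84| ≥ 1.88) ≤ Var(X̄)/(1.88)² = 99/(683·1.88²) = 0.0410.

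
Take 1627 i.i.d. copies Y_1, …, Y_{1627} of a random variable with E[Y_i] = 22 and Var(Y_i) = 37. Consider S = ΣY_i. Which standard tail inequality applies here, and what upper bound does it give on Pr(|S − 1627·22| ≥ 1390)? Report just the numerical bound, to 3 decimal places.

0.031

With mean and variance of each term known, Chebyshev's inequality bounds the deviation of the sum (or sample mean).
Var(S) = n·Var(Y_i) = 1627·37 = 60199.
Chebyshev: Pr(|S − 1627·22| ≥ 1390) ≤ Var(S)/1390² = 60199/1932100 = 0.0312.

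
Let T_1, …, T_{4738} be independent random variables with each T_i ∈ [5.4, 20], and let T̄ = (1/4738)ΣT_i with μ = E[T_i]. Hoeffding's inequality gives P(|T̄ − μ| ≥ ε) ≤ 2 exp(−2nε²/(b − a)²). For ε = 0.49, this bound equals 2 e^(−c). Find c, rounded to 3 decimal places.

c = 2nε²/(b − a)² = 2·4738·0.49² / 14.6² = 10.6736.

10.674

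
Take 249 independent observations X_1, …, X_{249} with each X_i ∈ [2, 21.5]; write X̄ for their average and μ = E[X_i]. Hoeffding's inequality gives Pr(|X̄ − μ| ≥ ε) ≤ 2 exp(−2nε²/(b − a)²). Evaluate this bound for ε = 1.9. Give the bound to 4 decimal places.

Exponent: 2nε²/(b − a)² = 2·249·1.9² / 19.5² = 4.72789.
Bound = 2·exp(−4.72789) = 0.01769.

0.0177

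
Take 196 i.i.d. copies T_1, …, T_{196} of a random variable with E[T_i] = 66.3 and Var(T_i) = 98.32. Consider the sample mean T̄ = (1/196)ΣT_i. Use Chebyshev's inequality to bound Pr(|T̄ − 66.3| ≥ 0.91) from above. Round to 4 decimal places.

0.6058

Var(T̄) = Var(T_i)/n = 98.32/196 = 0.50163.
Chebyshev: Pr(|T̄ − 66.3| ≥ 0.91) ≤ Var(T̄)/(0.91)² = 98.32/(196·0.91²) = 0.6058.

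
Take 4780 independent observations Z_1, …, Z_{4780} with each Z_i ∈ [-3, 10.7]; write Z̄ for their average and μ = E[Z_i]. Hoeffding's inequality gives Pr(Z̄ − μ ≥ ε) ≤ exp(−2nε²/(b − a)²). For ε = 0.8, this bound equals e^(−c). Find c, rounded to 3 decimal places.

c = 2nε²/(b − a)² = 2·4780·0.8² / 13.7² = 32.5984.

32.598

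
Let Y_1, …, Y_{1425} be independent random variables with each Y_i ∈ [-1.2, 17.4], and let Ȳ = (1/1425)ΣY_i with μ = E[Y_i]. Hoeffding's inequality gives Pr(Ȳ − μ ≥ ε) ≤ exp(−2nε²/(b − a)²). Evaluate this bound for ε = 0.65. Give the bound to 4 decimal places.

0.0308

Exponent: 2nε²/(b − a)² = 2·1425·0.65² / 18.6² = 3.48053.
Bound = exp(−3.48053) = 0.03079.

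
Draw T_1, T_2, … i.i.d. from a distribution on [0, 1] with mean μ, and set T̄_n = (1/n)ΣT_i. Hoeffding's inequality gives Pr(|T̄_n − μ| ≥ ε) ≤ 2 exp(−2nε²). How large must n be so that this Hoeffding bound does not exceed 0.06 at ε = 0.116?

Require 2·exp(−2nε²) ≤ 0.06, i.e. 2nε² ≥ ln(2/0.06) = 3.506558.
So n ≥ 3.506558 / (2·0.116²) = 130.297.
The smallest integer n is 131.

131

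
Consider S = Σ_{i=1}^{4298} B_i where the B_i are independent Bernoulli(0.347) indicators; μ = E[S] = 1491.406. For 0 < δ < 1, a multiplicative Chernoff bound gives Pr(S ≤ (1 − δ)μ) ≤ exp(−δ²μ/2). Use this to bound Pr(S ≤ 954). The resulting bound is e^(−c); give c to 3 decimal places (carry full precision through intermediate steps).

96.823

Write 954 = (1 − δ)μ, so δ = 1 − 954/1491.406 = 0.3603351…
Then the exponent is δ²μ/2 = (μ − 954)²/(2μ) = 96.823135.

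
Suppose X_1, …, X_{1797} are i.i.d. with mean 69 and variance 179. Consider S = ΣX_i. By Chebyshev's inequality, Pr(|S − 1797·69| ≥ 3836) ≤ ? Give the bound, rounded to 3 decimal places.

Var(S) = n·Var(X_i) = 1797·179 = 321663.
Chebyshev: Pr(|S − 1797·69| ≥ 3836) ≤ Var(S)/3836² = 321663/14714896 = 0.0219.

0.022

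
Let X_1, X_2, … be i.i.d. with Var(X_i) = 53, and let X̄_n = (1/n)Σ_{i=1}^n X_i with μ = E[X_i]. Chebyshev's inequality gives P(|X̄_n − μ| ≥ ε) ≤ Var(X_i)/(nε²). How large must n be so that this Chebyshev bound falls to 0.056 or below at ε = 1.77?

303

Require 53/(n·1.77²) ≤ 0.056, i.e. n ≥ 53/(0.056·1.77²) = 302.093.
The smallest integer n is 303.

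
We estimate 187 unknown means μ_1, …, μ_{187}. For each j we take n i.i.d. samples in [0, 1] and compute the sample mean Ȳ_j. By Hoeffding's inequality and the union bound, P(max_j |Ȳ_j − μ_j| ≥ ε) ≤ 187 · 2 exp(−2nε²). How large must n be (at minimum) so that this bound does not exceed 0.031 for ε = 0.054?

Need 2·187·exp(−2nε²) ≤ 0.031, i.e. exp(−2nε²) ≤ 0.031/374.
So 2nε² ≥ ln(374/0.031) = 9.398024.
Hence n ≥ 9.398024/(2·0.054²) = 1611.458.
The smallest integer n is 1612.

1612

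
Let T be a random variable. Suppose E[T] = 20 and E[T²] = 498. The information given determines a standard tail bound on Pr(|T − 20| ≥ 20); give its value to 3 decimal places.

0.245

The first two moments determine the variance, so Chebyshev's inequality is the sharpest standard bound available.
Var(T) = E[T²] − (E[T])² = 498 − 400 = 98.
Chebyshev's inequality: Pr(|T − μ| ≥ t) ≤ Var(T)/t² = 98/400 = 0.2450.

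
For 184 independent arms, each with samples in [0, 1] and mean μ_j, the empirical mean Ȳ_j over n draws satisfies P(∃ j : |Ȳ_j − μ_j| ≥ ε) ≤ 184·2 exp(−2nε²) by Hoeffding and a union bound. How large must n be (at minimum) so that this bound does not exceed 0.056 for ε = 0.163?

166

Need 2·184·exp(−2nε²) ≤ 0.056, i.e. exp(−2nε²) ≤ 0.056/368.
So 2nε² ≥ ln(368/0.056) = 8.790487.
Hence n ≥ 8.790487/(2·0.163²) = 165.428.
The smallest integer n is 166.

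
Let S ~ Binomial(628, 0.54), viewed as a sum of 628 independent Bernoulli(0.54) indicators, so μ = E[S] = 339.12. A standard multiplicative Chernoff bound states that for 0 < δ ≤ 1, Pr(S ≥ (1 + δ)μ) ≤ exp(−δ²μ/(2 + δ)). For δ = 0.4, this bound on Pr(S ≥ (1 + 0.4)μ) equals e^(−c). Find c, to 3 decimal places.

22.608

c = δ²μ/(2 + δ) = 0.4²·339.12/(2 + 0.4) = 22.6080.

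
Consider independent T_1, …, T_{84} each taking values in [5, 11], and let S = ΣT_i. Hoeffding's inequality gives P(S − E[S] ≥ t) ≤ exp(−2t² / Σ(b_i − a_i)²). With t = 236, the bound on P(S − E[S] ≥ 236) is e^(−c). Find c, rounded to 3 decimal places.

Σ(b_i − a_i)² = 84·(6)² = 3024.
c = 2t²/3024 = 2·236²/3024 = 36.8360.

36.836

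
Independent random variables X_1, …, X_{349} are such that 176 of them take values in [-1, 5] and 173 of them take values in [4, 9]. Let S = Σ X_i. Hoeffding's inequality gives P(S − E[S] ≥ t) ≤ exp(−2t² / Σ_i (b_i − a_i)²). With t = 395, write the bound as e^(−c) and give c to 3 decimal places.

29.270

Σ(b_i − a_i)² = 176·6² + 173·5² = 10661.
c = 2t² / 10661 = 2·395² / 10661 = 29.2702.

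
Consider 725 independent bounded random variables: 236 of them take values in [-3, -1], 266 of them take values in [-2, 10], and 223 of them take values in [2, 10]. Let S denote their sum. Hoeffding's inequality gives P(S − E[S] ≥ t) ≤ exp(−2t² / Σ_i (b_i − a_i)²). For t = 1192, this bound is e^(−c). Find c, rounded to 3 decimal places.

53.097

Σ(b_i − a_i)² = 236·2² + 266·12² + 223·8² = 53520.
c = 2t² / 53520 = 2·1192² / 53520 = 53.0966.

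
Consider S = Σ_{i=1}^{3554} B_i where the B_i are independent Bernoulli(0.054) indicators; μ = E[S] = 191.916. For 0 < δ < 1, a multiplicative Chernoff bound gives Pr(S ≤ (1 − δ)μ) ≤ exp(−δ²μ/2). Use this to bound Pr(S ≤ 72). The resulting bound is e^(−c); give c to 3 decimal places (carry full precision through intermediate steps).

37.464

Write 72 = (1 − δ)μ, so δ = 1 − 72/191.916 = 0.6248359…
Then the exponent is δ²μ/2 = (μ − 72)²/(2μ) = 37.463909.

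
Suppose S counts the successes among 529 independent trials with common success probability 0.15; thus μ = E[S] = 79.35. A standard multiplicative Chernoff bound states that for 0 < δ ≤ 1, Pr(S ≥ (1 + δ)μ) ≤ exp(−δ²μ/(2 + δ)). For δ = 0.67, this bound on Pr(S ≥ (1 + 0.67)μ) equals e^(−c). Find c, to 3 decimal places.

13.341

c = δ²μ/(2 + δ) = 0.67²·79.35/(2 + 0.67) = 13.3409.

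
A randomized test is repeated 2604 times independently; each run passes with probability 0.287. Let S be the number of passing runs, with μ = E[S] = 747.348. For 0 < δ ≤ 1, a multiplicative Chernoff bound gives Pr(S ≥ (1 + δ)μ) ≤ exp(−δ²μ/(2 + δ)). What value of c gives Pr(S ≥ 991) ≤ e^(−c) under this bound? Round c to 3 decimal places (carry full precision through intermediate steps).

34.151

Write 991 = (1 + δ)μ, so δ = 991/747.348 − 1 = 0.3260221…
Then the exponent is δ²μ/(2 + δ) = (991 − μ)² / (μ·(2 + δ)) = 34.150985.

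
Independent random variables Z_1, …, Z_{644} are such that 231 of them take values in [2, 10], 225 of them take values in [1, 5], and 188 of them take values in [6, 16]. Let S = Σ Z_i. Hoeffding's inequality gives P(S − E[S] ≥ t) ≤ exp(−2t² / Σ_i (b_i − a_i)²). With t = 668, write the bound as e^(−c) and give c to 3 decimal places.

Σ(b_i − a_i)² = 231·8² + 225·4² + 188·10² = 37184.
c = 2t² / 37184 = 2·668² / 37184 = 24.0009.

24.001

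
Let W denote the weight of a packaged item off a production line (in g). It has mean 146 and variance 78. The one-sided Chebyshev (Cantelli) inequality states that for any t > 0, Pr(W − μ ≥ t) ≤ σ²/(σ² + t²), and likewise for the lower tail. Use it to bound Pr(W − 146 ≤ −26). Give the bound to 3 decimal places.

Here σ² = 78 and t = 26, so σ² + t² = 754.
Cantelli's bound: 78/754 = 0.1034.

0.103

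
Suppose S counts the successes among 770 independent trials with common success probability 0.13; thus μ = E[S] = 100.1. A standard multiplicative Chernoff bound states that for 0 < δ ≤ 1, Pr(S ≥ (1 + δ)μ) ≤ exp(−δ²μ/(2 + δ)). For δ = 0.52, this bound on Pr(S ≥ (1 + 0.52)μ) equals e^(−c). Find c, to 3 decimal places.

c = δ²μ/(2 + δ) = 0.52²·100.1/(2 + 0.52) = 10.7409.

10.741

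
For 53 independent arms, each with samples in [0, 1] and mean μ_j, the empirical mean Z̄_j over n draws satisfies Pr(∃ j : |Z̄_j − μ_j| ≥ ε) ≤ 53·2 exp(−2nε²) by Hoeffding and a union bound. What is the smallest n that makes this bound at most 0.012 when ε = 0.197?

118

Need 2·53·exp(−2nε²) ≤ 0.012, i.e. exp(−2nε²) ≤ 0.012/106.
So 2nε² ≥ ln(106/0.012) = 9.086288.
Hence n ≥ 9.086288/(2·0.197²) = 117.064.
The smallest integer n is 118.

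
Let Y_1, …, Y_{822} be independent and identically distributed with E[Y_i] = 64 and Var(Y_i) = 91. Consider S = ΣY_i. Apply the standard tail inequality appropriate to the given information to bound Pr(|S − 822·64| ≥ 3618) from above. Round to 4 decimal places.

With mean and variance of each term known, Chebyshev's inequality bounds the deviation of the sum (or sample mean).
Var(S) = n·Var(Y_i) = 822·91 = 74802.
Chebyshev: Pr(|S − 822·64| ≥ 3618) ≤ Var(S)/3618² = 74802/13089924 = 0.0057.

0.0057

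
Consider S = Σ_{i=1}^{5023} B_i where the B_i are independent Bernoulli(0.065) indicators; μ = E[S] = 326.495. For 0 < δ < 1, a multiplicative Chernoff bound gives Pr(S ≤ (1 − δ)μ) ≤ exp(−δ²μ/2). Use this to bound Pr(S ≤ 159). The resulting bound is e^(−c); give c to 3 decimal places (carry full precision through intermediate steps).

Write 159 = (1 − δ)μ, so δ = 1 − 159/326.495 = 0.5130094…
Then the exponent is δ²μ/2 = (μ − 159)²/(2μ) = 42.963254.

42.963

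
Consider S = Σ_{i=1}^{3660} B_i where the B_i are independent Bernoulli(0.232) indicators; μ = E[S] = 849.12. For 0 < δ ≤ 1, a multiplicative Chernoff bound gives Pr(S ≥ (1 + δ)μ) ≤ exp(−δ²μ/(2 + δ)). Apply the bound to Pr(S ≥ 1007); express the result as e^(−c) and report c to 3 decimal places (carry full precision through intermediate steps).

13.429

Write 1007 = (1 + δ)μ, so δ = 1007/849.12 − 1 = 0.1859337…
Then the exponent is δ²μ/(2 + δ) = (1007 − μ)² / (μ·(2 + δ)) = 13.429139.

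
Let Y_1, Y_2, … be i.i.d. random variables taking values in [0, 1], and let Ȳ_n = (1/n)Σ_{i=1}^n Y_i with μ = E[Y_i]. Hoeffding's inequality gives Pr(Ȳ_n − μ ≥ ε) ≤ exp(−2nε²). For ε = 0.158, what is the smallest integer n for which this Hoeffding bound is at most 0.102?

46

Require exp(−2nε²) ≤ 0.102, i.e. 2nε² ≥ ln(1/0.102) = 2.282782.
So n ≥ 2.282782 / (2·0.158²) = 45.721.
The smallest integer n is 46.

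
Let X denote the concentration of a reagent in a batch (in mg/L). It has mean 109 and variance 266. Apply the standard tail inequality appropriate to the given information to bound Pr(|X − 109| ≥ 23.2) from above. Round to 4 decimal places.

Mean and variance are known, so Chebyshev's inequality applies.
Chebyshev: Pr(|X − μ| ≥ t) ≤ Var(X)/t².
Bound = 266 / 538.24 = 0.4942.

0.4942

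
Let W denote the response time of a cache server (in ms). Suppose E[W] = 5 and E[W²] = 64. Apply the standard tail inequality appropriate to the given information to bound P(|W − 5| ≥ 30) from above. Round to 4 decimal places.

0.0433

The first two moments determine the variance, so Chebyshev's inequality is the sharpest standard bound available.
Var(W) = E[W²] − (E[W])² = 64 − 25 = 39.
Chebyshev's inequality: P(|W − μ| ≥ t) ≤ Var(W)/t² = 39/900 = 0.0433.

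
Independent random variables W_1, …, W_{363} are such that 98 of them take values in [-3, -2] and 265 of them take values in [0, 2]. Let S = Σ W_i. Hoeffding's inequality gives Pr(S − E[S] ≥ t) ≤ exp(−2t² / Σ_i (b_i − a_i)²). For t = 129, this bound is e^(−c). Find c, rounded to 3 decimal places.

28.741

Σ(b_i − a_i)² = 98·1² + 265·2² = 1158.
c = 2t² / 1158 = 2·129² / 1158 = 28.7409.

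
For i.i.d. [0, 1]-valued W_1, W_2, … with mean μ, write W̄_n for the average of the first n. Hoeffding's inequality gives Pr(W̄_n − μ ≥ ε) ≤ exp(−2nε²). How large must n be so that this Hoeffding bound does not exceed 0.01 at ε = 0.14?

Require exp(−2nε²) ≤ 0.01, i.e. 2nε² ≥ ln(1/0.01) = 4.605170.
So n ≥ 4.605170 / (2·0.14²) = 117.479.
The smallest integer n is 118.

118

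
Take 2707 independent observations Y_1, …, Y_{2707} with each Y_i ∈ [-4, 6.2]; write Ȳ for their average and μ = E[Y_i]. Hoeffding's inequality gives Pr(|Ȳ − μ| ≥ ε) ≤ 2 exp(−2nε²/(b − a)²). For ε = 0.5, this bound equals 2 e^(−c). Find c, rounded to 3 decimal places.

13.009

c = 2nε²/(b − a)² = 2·2707·0.5² / 10.2² = 13.0094.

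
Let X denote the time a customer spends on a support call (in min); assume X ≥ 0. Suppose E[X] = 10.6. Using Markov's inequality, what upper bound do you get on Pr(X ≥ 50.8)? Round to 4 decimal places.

Markov's inequality: for a non-negative random variable, Pr(X ≥ a) ≤ E[X]/a.
Here E[X] = 10.6 and a = 50.8, so the bound is 10.6/50.8 = 0.2087.

0.2087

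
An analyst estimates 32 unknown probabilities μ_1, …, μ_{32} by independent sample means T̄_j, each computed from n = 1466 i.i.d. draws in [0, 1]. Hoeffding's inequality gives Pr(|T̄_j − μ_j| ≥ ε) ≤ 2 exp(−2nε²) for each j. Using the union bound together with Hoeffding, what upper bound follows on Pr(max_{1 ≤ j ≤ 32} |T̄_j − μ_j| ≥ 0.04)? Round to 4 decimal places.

0.5872

Per-experiment Hoeffding bound: 2·exp(−2·1466·0.04²) = 2·exp(−4.69120) = 0.018351.
Union bound over 32 events: 32·0.018351 = 0.58724.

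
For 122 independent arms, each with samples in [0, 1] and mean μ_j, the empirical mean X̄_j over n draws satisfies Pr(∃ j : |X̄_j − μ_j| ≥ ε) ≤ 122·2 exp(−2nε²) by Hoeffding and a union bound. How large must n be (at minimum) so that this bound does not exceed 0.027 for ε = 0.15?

Need 2·122·exp(−2nε²) ≤ 0.027, i.e. exp(−2nε²) ≤ 0.027/244.
So 2nε² ≥ ln(244/0.027) = 9.109087.
Hence n ≥ 9.109087/(2·0.15²) = 202.424.
The smallest integer n is 203.

203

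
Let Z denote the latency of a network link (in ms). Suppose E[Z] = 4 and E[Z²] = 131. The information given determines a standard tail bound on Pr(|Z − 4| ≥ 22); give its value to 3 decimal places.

The first two moments determine the variance, so Chebyshev's inequality is the sharpest standard bound available.
Var(Z) = E[Z²] − (E[Z])² = 131 − 16 = 115.
Chebyshev's inequality: Pr(|Z − μ| ≥ t) ≤ Var(Z)/t² = 115/484 = 0.2376.

0.238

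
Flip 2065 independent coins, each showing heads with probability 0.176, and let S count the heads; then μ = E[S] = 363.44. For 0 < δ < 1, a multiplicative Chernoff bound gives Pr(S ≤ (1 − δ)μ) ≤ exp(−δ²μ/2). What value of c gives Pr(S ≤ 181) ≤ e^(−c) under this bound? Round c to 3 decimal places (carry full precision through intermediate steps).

45.791

Write 181 = (1 − δ)μ, so δ = 1 − 181/363.44 = 0.5019811…
Then the exponent is δ²μ/2 = (μ − 181)²/(2μ) = 45.790713.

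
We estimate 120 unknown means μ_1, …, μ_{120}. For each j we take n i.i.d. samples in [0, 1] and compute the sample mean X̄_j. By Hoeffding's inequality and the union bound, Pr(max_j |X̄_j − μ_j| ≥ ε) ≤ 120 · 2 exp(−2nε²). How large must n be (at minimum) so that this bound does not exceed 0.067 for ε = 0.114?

315

Need 2·120·exp(−2nε²) ≤ 0.067, i.e. exp(−2nε²) ≤ 0.067/240.
So 2nε² ≥ ln(240/0.067) = 8.183702.
Hence n ≥ 8.183702/(2·0.114²) = 314.855.
The smallest integer n is 315.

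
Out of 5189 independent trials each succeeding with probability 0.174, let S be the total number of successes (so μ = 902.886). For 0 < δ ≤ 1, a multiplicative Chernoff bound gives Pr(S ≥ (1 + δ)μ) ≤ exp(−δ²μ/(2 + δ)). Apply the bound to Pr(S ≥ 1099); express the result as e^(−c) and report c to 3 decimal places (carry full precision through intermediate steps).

19.212

Write 1099 = (1 + δ)μ, so δ = 1099/902.886 − 1 = 0.2172079…
Then the exponent is δ²μ/(2 + δ) = (1099 − μ)² / (μ·(2 + δ)) = 19.212233.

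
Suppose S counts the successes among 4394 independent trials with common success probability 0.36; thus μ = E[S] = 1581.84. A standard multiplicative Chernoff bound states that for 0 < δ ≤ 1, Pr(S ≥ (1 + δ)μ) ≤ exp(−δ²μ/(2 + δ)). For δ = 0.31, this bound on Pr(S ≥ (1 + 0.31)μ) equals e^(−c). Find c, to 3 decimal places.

65.807

c = δ²μ/(2 + δ) = 0.31²·1581.84/(2 + 0.31) = 65.8073.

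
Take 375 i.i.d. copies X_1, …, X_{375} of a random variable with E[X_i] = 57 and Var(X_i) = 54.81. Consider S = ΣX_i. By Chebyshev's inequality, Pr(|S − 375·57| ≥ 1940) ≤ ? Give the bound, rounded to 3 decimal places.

0.005

Var(S) = n·Var(X_i) = 375·54.81 = 20553.75.
Chebyshev: Pr(|S − 375·57| ≥ 1940) ≤ Var(S)/1940² = 20553.75/3763600 = 0.0055.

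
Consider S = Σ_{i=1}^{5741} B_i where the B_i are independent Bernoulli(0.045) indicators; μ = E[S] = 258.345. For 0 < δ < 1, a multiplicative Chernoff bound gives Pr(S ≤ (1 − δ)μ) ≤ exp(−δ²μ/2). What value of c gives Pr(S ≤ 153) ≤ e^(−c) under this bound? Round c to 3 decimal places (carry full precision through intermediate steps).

Write 153 = (1 − δ)μ, so δ = 1 − 153/258.345 = 0.4077687…
Then the exponent is δ²μ/2 = (μ − 153)²/(2μ) = 21.478196.

21.478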